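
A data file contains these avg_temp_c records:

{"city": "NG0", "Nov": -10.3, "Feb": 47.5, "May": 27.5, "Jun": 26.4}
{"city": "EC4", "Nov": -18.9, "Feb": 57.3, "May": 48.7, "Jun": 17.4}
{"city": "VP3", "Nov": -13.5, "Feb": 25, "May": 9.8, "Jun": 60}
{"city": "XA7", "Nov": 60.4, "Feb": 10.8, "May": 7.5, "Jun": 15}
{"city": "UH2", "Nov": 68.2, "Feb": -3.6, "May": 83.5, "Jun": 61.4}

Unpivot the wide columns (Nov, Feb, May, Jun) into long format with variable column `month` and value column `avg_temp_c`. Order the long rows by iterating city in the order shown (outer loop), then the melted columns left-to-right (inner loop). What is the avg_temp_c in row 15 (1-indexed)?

20 rows total (5 × 4). Row 15: index ⌊(15-1)/4⌋ = 3 into city → XA7; (15-1) mod 4 = 2 into the melted columns → May.
So row 15 is (XA7, May, 7.5); avg_temp_c = 7.5.

7.5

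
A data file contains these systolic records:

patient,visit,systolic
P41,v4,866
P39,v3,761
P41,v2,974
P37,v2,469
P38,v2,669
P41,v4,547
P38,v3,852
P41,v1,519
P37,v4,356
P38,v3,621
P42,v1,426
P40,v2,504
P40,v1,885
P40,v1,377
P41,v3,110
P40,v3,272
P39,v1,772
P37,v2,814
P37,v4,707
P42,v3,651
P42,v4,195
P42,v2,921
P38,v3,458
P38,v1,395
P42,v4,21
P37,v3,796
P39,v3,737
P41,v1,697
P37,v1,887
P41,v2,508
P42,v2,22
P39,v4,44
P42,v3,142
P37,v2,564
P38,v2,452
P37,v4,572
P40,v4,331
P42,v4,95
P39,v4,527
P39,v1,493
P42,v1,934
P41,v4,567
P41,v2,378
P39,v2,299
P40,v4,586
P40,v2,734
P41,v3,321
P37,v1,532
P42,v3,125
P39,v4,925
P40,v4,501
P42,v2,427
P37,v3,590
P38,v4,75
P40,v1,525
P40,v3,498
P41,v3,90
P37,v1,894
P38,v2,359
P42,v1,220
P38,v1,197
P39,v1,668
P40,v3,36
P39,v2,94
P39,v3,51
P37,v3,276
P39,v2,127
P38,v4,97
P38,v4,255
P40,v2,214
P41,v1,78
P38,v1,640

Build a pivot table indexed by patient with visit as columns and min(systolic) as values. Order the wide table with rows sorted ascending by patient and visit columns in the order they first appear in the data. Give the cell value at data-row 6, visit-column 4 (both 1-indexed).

220

With rows sorted ascending by patient, row 6 is patient=P42. visit columns in first-appearance order: v4, v3, v2, v1; column 4 is v1.
Long rows with patient=P42, visit=v1: min(426, 934, 220) = 220.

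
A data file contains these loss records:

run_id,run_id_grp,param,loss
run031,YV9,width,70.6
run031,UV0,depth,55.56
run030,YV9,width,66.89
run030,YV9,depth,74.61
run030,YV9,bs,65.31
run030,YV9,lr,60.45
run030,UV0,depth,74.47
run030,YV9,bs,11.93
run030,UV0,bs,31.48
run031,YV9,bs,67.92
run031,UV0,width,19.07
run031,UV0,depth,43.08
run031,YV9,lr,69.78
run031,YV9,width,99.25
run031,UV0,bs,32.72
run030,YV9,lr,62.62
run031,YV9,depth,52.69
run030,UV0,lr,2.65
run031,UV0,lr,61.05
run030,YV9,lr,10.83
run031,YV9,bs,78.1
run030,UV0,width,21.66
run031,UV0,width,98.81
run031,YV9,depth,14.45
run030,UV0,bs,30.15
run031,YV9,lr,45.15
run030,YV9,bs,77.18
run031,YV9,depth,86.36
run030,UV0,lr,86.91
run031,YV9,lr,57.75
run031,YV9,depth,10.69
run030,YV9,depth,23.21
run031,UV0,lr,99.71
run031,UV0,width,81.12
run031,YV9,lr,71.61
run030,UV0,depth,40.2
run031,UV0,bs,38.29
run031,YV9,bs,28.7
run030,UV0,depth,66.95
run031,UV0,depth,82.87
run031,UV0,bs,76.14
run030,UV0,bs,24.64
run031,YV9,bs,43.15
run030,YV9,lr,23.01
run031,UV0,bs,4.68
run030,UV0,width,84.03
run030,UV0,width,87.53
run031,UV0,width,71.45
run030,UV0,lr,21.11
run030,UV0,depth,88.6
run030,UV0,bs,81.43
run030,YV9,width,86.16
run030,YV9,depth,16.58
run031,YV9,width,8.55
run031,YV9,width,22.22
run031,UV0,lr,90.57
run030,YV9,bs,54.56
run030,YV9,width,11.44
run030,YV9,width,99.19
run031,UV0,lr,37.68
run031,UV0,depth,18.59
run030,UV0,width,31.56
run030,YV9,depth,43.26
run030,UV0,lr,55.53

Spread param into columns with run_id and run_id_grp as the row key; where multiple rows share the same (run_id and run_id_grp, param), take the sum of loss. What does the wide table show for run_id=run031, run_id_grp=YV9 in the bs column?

217.87

Rows with run_id=run031, run_id_grp=YV9 and param=bs: loss values are 67.92, 78.1, 28.7, 43.15.
67.92 + 78.1 + 28.7 + 43.15 = 217.87.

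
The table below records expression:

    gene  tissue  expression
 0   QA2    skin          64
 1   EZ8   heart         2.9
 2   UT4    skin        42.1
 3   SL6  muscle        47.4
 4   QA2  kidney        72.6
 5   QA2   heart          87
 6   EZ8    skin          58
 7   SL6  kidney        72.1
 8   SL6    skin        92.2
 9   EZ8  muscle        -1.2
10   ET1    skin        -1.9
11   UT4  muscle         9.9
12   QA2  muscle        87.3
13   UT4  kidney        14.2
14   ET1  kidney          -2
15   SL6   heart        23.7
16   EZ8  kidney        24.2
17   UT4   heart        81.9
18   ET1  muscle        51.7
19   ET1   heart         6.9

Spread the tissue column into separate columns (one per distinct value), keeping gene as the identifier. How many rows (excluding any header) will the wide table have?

5

5 distinct gene values → 5 rows.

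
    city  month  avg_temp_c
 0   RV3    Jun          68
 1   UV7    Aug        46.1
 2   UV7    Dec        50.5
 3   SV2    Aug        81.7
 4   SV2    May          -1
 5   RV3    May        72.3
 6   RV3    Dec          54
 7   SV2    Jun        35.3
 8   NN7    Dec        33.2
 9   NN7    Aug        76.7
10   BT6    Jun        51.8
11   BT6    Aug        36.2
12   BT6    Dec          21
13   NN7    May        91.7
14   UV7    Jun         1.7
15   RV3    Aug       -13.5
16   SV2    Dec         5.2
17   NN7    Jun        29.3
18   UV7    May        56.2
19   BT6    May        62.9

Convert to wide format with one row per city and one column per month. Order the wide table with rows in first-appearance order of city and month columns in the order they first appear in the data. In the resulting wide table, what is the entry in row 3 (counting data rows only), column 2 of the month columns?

81.7

With rows in first-appearance order of city, row 3 is city=SV2. month columns in first-appearance order: Jun, Aug, Dec, May; column 2 is Aug.
Long rows with city=SV2, month=Aug: avg_temp_c = 81.7.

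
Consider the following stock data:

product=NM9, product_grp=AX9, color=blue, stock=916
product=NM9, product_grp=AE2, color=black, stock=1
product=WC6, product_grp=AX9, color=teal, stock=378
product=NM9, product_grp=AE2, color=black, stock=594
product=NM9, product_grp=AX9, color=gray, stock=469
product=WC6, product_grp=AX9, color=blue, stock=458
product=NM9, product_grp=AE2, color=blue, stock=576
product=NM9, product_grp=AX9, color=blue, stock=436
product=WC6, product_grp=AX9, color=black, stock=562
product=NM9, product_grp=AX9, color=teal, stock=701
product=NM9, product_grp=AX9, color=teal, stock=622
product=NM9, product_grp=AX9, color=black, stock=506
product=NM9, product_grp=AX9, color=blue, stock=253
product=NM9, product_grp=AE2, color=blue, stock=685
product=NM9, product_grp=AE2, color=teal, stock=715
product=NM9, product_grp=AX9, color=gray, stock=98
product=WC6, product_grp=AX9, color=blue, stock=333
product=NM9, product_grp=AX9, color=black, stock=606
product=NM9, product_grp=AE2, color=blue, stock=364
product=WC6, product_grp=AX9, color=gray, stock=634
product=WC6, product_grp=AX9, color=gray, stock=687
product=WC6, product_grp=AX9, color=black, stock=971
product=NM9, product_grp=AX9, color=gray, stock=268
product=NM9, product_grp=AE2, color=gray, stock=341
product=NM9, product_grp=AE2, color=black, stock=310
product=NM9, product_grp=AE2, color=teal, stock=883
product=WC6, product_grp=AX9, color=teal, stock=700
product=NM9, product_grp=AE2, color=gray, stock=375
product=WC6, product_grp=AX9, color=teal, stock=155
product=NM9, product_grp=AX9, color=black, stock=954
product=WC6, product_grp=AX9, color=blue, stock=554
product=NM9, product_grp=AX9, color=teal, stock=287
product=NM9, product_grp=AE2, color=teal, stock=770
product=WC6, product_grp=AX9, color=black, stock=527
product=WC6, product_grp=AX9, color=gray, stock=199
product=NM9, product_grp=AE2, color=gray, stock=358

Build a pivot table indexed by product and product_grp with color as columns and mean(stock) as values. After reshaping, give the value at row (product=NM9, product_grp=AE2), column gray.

358

Rows with product=NM9, product_grp=AE2 and color=gray: stock values are 341, 375, 358.
(341 + 375 + 358) / 3 = 358.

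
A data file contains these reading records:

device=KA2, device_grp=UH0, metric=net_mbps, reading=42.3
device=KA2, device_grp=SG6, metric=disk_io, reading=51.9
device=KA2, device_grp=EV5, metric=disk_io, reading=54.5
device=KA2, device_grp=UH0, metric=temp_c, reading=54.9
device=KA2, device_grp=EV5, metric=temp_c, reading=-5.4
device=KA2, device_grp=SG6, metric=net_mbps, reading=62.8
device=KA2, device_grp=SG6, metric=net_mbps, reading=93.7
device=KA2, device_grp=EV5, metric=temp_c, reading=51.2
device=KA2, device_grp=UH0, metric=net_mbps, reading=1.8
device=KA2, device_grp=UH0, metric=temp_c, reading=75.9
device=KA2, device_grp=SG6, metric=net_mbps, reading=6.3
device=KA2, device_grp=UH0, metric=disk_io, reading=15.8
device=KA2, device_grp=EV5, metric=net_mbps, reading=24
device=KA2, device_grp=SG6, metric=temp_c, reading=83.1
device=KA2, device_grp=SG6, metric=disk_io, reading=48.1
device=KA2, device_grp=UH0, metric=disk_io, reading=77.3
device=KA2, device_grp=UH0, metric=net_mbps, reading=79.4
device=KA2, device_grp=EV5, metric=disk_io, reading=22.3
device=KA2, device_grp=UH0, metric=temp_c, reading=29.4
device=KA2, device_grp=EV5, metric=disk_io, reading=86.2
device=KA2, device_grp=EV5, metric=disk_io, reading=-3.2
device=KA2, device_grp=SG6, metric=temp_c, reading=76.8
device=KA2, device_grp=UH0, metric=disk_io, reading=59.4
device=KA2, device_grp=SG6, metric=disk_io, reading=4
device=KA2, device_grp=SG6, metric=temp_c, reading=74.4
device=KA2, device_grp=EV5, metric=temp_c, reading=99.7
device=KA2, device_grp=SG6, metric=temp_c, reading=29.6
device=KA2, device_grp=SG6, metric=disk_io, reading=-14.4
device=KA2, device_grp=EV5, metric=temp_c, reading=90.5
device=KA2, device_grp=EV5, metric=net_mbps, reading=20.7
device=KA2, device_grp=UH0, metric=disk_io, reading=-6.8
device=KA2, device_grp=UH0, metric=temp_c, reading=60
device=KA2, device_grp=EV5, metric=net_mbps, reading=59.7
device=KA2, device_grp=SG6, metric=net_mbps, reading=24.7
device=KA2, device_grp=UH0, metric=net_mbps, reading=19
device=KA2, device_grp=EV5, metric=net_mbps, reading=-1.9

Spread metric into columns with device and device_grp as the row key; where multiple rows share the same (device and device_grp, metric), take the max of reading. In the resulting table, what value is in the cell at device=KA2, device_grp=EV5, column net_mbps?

Rows with device=KA2, device_grp=EV5 and metric=net_mbps: reading values are 24, 20.7, 59.7, -1.9.
max(24, 20.7, 59.7, -1.9) = 59.7.

59.7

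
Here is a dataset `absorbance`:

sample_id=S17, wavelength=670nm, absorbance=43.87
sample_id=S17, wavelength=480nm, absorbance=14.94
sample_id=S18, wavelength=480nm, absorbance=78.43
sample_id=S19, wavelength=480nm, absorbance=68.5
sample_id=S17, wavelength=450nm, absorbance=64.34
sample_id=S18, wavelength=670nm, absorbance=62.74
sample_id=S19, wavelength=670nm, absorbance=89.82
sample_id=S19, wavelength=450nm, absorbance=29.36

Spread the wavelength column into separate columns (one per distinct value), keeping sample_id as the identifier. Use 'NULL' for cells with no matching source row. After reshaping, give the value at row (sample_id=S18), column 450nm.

No long-format row has sample_id=S18 and wavelength=450nm, so the cell is NULL.

NULL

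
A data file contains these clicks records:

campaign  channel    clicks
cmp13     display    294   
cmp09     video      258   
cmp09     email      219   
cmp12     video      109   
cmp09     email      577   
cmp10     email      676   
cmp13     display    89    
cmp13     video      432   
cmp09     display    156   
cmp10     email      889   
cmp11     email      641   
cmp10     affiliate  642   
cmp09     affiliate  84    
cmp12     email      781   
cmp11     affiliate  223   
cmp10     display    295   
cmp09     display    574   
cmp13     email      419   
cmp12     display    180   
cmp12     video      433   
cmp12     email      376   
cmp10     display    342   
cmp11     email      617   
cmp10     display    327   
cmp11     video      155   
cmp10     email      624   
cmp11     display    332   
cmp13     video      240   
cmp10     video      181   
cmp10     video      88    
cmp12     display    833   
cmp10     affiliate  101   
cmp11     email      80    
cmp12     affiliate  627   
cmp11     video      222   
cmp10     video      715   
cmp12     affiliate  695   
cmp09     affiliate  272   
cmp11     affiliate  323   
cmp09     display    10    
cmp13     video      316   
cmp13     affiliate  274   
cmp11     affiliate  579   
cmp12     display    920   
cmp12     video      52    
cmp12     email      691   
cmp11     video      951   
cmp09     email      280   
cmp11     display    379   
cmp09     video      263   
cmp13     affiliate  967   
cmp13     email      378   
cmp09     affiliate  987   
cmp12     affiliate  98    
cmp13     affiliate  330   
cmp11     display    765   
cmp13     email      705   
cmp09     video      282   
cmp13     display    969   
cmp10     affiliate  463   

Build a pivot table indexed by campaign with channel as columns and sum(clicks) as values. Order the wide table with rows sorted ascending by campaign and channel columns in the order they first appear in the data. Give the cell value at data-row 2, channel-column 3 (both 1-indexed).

2189

With rows sorted ascending by campaign, row 2 is campaign=cmp10. channel columns in first-appearance order: display, video, email, affiliate; column 3 is email.
Long rows with campaign=cmp10, channel=email: 676 + 889 + 624 = 2189.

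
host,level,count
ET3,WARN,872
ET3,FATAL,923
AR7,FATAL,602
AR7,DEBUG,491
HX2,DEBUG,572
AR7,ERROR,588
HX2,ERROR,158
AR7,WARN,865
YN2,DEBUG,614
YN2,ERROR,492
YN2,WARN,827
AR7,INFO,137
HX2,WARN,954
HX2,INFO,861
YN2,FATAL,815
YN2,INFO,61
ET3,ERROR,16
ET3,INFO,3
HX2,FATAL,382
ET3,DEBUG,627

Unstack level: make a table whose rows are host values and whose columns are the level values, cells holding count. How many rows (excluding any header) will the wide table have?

4 distinct host values → 4 rows.

4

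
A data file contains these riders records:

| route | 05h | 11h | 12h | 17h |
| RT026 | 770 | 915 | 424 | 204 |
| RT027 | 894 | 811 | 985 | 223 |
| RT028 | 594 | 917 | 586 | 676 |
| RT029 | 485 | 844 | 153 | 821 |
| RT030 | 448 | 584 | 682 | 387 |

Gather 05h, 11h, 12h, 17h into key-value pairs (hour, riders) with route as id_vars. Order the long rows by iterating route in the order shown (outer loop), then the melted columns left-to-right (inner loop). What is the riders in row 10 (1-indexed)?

20 rows total (5 × 4). Row 10: index ⌊(10-1)/4⌋ = 2 into route → RT028; (10-1) mod 4 = 1 into the melted columns → 11h.
So row 10 is (RT028, 11h, 917); riders = 917.

917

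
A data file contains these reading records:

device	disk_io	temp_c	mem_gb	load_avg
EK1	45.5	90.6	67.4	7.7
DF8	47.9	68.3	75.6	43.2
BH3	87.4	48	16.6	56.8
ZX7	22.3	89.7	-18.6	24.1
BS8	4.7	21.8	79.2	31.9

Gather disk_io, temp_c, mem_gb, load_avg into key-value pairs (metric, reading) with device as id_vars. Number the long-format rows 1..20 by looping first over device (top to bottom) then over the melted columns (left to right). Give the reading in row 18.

21.8

20 rows total (5 × 4). Row 18: index ⌊(18-1)/4⌋ = 4 into device → BS8; (18-1) mod 4 = 1 into the melted columns → temp_c.
So row 18 is (BS8, temp_c, 21.8); reading = 21.8.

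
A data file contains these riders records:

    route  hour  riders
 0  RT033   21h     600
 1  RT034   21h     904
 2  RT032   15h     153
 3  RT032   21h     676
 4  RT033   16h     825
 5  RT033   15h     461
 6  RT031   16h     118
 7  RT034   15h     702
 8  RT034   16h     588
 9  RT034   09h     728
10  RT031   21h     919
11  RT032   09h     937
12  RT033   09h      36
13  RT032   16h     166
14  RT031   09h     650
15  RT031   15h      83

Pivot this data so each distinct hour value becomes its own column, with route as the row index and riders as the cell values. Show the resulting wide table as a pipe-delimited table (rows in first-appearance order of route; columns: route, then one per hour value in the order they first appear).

| route | 21h | 15h | 16h | 09h |
| RT033 | 600 | 461 | 825 | 36 |
| RT034 | 904 | 702 | 588 | 728 |
| RT032 | 676 | 153 | 166 | 937 |
| RT031 | 919 | 83 | 118 | 650 |

Columns: route plus the 4 distinct hour values (21h, 15h, 16h, 09h).
For example, row RT033 column 21h takes riders=600 from the long row (RT033, 21h).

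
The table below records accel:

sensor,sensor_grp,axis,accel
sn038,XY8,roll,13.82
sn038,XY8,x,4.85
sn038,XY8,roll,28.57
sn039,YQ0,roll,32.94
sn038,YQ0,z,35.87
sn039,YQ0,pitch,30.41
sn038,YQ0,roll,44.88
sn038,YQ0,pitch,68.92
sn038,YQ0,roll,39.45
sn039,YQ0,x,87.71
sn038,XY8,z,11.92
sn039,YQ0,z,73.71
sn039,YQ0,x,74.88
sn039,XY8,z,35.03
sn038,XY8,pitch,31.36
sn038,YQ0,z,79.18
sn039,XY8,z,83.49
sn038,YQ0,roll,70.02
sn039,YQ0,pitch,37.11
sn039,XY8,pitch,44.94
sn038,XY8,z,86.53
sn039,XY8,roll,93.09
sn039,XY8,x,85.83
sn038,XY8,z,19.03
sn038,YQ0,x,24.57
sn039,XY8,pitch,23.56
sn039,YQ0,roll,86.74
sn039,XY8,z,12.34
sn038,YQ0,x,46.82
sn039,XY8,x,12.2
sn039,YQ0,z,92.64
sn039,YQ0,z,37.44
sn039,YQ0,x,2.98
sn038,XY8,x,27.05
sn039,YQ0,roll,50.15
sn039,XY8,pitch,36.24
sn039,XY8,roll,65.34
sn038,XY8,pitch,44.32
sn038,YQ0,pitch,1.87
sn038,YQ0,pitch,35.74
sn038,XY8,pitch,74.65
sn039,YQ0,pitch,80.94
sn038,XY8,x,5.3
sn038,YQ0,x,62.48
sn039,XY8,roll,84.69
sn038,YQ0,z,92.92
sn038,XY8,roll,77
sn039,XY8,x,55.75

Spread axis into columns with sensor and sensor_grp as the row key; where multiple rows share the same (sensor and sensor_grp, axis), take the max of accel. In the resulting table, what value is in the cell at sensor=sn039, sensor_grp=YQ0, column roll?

86.74

Rows with sensor=sn039, sensor_grp=YQ0 and axis=roll: accel values are 32.94, 86.74, 50.15.
max(32.94, 86.74, 50.15) = 86.74.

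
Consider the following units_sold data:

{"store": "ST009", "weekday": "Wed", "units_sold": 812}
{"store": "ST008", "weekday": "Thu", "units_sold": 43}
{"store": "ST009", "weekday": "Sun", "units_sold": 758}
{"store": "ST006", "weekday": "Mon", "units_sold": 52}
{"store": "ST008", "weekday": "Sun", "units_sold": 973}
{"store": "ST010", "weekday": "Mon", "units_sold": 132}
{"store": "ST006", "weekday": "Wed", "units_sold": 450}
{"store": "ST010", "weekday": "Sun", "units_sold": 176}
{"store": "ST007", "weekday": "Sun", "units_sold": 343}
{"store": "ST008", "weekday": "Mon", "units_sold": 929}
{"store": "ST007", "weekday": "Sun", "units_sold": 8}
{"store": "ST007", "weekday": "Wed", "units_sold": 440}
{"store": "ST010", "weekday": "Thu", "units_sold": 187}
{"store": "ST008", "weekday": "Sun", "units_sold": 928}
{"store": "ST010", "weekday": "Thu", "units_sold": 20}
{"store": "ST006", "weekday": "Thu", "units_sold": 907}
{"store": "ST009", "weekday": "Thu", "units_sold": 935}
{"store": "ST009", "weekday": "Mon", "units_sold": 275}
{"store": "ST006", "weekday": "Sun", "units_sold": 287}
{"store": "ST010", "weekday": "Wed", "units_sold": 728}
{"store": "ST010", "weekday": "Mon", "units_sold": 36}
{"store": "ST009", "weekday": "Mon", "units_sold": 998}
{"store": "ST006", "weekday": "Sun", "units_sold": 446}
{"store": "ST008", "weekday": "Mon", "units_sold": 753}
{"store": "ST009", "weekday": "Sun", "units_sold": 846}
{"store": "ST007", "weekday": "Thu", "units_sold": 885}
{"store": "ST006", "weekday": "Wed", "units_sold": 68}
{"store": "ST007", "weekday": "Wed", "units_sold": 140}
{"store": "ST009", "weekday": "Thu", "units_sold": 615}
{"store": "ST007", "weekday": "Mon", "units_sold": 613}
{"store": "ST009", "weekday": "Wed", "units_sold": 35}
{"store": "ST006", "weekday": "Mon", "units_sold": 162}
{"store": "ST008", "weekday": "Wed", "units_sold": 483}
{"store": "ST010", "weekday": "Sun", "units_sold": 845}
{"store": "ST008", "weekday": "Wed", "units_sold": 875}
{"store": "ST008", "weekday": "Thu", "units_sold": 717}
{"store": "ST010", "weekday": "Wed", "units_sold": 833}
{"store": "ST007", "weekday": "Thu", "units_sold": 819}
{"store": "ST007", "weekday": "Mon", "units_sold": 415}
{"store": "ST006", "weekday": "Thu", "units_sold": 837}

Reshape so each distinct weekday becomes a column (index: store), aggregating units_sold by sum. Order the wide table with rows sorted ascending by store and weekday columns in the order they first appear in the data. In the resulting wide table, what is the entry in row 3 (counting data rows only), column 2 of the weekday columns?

With rows sorted ascending by store, row 3 is store=ST008. weekday columns in first-appearance order: Wed, Thu, Sun, Mon; column 2 is Thu.
Long rows with store=ST008, weekday=Thu: 43 + 717 = 760.

760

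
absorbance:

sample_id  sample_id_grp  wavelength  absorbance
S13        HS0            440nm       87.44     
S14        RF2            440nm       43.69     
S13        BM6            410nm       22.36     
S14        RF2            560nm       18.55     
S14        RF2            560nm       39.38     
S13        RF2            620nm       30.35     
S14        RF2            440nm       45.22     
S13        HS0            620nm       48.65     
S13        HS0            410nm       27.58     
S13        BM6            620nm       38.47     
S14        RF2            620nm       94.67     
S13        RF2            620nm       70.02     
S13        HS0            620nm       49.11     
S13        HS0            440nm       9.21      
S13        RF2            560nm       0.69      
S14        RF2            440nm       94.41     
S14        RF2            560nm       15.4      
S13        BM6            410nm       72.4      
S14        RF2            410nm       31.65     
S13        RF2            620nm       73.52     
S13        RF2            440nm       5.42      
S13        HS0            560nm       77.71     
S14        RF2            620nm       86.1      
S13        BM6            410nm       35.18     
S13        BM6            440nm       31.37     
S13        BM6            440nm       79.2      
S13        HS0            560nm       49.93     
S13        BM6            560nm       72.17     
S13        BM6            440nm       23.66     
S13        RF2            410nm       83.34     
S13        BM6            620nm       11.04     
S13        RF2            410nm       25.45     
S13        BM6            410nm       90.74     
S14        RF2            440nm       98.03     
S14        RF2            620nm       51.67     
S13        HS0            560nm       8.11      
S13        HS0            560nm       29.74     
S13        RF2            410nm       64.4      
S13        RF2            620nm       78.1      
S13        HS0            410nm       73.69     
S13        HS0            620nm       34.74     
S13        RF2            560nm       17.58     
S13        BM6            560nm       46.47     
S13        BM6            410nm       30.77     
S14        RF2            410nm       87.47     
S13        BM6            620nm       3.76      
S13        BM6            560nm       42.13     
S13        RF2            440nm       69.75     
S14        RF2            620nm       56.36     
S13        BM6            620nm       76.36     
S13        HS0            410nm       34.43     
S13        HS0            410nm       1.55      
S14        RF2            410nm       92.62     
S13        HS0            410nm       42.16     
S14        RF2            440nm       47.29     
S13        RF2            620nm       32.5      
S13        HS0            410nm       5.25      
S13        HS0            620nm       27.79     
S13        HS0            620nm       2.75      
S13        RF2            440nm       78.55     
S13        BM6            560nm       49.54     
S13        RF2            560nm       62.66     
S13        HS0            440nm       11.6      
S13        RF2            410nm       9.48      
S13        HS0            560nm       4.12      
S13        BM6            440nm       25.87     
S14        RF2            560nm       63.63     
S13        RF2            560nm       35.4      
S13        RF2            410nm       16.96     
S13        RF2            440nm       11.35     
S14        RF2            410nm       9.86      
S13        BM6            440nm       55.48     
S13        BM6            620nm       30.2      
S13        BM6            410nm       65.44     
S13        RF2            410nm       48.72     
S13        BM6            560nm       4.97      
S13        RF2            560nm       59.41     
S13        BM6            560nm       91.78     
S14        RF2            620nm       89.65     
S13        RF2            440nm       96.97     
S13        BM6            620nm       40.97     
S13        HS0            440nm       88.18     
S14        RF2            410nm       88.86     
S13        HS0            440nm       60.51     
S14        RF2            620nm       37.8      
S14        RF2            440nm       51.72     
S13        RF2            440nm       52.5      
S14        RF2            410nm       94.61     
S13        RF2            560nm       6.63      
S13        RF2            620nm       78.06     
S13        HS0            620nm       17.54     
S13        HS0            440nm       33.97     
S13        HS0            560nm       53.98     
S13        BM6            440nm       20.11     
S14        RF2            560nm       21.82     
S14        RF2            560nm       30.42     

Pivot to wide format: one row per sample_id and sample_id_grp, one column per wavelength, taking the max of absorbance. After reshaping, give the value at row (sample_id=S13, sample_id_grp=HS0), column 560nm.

77.71

Rows with sample_id=S13, sample_id_grp=HS0 and wavelength=560nm: absorbance values are 77.71, 49.93, 8.11, 29.74, 4.12, 53.98.
max(77.71, 49.93, 8.11, 29.74, 4.12, 53.98) = 77.71.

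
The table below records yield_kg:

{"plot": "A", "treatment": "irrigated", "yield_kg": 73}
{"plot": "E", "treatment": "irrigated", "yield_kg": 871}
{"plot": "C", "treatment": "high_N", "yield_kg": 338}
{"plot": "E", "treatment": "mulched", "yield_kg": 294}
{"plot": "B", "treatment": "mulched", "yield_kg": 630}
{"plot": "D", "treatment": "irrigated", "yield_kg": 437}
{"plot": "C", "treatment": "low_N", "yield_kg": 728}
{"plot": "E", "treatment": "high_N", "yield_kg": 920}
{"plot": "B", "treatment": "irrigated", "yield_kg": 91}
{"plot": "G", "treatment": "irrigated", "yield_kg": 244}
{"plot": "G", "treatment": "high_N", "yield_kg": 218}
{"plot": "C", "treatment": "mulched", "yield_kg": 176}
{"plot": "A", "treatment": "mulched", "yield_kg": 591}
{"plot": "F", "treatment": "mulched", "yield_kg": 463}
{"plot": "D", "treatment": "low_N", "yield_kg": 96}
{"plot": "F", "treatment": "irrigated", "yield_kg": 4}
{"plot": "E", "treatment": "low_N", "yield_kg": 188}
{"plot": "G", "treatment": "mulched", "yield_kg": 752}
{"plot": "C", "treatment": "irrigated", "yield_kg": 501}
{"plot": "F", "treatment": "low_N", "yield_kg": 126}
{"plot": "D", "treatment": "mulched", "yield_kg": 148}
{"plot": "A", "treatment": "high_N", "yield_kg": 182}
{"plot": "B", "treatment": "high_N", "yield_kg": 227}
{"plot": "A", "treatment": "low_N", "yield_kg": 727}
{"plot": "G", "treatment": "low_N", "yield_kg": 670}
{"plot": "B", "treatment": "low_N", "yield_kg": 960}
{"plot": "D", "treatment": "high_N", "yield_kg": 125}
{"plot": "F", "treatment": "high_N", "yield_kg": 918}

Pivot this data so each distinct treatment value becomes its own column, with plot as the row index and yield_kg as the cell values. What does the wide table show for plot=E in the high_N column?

920

Wide layout: rows indexed by plot, columns are the 4 distinct treatment values (irrigated, high_N, mulched, low_N).
Cell (plot=E, treatment=high_N) draws from the long row where plot=E and treatment=high_N, which has yield_kg=920.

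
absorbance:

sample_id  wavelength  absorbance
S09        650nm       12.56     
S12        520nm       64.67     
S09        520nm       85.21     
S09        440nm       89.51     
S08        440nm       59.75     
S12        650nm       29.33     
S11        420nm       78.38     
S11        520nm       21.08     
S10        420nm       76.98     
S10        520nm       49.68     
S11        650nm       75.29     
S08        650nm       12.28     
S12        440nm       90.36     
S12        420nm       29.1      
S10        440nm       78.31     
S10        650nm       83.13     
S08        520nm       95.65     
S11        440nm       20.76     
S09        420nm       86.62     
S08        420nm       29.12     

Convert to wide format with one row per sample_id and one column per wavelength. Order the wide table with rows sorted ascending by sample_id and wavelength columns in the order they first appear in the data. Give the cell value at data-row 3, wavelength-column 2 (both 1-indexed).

49.68

With rows sorted ascending by sample_id, row 3 is sample_id=S10. wavelength columns in first-appearance order: 650nm, 520nm, 440nm, 420nm; column 2 is 520nm.
Long rows with sample_id=S10, wavelength=520nm: absorbance = 49.68.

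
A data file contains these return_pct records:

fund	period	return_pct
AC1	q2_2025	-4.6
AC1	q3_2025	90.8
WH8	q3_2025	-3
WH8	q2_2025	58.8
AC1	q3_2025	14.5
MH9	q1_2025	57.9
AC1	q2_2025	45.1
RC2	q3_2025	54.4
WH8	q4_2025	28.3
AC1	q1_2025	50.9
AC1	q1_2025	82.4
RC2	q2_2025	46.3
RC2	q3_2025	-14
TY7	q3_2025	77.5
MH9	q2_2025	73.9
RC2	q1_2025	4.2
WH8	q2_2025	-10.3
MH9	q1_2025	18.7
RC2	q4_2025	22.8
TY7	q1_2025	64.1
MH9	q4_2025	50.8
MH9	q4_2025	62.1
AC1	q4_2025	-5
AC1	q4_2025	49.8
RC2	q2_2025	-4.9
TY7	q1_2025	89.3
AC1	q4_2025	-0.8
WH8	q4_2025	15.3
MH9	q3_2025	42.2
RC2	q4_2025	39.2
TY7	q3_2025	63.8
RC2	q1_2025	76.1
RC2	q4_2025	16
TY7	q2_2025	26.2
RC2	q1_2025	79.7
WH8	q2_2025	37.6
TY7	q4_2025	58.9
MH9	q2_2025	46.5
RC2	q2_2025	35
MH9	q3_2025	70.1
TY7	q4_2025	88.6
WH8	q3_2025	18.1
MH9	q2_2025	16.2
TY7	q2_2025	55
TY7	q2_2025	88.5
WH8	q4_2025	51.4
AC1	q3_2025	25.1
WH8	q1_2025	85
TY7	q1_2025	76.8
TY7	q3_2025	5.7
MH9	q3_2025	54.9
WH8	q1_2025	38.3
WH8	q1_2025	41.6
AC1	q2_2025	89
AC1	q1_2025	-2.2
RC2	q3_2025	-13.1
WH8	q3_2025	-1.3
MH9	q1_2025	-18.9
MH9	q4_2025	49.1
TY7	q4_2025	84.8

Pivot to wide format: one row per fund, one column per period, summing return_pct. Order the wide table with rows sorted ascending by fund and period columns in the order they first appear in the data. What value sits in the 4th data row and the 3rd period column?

230.2

With rows sorted ascending by fund, row 4 is fund=TY7. period columns in first-appearance order: q2_2025, q3_2025, q1_2025, q4_2025; column 3 is q1_2025.
Long rows with fund=TY7, period=q1_2025: 64.1 + 89.3 + 76.8 = 230.2.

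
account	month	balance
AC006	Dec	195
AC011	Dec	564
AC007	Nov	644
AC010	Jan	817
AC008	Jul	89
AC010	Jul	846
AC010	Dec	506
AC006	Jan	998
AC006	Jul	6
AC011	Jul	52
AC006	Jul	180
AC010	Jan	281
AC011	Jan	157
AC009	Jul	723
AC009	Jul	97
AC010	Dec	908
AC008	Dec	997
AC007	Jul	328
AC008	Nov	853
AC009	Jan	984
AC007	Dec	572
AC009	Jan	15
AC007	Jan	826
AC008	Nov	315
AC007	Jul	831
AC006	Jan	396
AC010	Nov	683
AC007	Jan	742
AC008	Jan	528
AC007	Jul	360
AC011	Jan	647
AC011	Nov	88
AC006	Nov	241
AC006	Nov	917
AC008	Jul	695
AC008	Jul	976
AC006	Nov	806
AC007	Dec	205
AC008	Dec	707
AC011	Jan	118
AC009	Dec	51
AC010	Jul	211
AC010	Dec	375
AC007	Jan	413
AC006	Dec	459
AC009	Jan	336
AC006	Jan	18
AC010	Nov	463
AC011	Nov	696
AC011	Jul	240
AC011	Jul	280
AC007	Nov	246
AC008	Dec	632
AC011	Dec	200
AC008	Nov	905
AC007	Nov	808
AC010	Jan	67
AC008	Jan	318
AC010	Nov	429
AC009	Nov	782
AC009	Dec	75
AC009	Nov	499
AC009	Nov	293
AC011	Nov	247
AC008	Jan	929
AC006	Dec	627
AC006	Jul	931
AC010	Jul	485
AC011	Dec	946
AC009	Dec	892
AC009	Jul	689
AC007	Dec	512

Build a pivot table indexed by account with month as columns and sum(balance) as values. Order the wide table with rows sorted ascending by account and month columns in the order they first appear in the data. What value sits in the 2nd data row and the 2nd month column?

1698

With rows sorted ascending by account, row 2 is account=AC007. month columns in first-appearance order: Dec, Nov, Jan, Jul; column 2 is Nov.
Long rows with account=AC007, month=Nov: 644 + 246 + 808 = 1698.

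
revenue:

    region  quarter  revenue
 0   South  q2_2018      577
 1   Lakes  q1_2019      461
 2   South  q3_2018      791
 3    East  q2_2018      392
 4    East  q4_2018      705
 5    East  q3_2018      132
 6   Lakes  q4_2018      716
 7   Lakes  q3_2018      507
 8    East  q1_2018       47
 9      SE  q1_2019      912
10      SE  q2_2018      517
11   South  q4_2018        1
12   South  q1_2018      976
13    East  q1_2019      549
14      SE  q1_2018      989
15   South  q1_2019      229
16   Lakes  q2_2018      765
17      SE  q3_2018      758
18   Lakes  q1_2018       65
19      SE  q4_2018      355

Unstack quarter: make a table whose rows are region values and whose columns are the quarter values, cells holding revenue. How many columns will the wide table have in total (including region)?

1 column for region plus 5 distinct quarter values → 6 columns.

6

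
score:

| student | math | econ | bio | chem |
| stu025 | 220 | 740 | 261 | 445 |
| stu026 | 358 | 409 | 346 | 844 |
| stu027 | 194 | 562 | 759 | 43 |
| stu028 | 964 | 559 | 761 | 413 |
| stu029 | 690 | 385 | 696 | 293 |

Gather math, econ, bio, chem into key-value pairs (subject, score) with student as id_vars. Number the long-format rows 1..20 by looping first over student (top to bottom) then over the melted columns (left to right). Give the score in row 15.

761

20 rows total (5 × 4). Row 15: index ⌊(15-1)/4⌋ = 3 into student → stu028; (15-1) mod 4 = 2 into the melted columns → bio.
So row 15 is (stu028, bio, 761); score = 761.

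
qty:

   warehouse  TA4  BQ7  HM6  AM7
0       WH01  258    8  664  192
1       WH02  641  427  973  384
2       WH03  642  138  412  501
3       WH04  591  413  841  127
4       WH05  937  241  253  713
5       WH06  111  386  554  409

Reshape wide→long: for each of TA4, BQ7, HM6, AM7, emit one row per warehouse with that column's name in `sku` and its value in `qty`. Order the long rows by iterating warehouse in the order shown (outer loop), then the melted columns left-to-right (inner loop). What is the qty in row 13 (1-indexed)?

591

24 rows total (6 × 4). Row 13: index ⌊(13-1)/4⌋ = 3 into warehouse → WH04; (13-1) mod 4 = 0 into the melted columns → TA4.
So row 13 is (WH04, TA4, 591); qty = 591.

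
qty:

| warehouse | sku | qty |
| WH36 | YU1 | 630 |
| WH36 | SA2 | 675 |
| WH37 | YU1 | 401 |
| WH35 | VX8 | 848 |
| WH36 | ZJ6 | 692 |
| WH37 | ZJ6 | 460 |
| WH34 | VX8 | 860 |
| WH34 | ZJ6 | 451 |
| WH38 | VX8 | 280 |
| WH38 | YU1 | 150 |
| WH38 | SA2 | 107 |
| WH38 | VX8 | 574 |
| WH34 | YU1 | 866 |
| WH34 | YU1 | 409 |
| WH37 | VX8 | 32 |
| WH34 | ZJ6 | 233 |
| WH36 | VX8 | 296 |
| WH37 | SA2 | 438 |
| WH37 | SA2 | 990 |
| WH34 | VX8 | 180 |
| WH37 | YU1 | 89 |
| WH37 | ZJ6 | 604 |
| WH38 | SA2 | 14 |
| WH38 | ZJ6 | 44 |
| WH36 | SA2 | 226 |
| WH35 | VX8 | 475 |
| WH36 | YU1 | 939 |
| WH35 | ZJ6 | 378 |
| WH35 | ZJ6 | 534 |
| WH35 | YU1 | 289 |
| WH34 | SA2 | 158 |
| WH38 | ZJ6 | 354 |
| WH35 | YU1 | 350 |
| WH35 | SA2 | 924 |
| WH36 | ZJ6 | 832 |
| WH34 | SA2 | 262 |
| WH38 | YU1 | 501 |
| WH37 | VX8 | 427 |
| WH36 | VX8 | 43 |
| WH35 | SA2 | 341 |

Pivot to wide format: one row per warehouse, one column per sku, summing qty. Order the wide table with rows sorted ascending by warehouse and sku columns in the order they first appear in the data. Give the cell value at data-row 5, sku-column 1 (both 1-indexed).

With rows sorted ascending by warehouse, row 5 is warehouse=WH38. sku columns in first-appearance order: YU1, SA2, VX8, ZJ6; column 1 is YU1.
Long rows with warehouse=WH38, sku=YU1: 150 + 501 = 651.

651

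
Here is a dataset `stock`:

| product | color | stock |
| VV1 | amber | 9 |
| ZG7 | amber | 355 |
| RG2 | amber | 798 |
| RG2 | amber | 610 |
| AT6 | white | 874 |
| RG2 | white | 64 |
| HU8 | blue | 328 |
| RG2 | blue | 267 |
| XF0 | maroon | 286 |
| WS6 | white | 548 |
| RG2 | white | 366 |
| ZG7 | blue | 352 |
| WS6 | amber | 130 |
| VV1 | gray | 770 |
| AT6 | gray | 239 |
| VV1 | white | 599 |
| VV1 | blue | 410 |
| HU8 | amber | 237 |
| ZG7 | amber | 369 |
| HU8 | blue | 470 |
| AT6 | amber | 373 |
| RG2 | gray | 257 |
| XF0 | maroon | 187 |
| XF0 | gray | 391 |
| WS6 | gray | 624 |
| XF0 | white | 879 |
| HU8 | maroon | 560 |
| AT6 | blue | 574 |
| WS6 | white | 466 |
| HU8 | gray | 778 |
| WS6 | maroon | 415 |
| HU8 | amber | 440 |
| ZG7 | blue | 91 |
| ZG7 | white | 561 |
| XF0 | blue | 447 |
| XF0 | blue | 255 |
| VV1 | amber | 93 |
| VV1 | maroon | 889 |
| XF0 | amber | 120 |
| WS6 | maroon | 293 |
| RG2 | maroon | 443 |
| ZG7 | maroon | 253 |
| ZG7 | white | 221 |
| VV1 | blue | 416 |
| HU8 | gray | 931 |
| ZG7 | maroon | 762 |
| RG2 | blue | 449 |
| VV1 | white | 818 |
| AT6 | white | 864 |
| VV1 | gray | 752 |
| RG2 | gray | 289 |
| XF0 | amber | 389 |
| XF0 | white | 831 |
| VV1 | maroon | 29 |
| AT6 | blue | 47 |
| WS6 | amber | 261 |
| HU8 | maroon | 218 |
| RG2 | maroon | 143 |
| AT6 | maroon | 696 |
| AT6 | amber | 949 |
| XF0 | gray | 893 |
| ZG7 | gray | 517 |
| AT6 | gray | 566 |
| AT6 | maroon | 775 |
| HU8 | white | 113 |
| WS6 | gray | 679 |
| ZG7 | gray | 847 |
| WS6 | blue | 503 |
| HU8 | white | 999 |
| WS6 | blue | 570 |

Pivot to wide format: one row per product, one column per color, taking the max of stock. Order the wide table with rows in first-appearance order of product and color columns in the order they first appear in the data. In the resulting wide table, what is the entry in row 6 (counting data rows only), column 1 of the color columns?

With rows in first-appearance order of product, row 6 is product=XF0. color columns in first-appearance order: amber, white, blue, maroon, gray; column 1 is amber.
Long rows with product=XF0, color=amber: max(120, 389) = 389.

389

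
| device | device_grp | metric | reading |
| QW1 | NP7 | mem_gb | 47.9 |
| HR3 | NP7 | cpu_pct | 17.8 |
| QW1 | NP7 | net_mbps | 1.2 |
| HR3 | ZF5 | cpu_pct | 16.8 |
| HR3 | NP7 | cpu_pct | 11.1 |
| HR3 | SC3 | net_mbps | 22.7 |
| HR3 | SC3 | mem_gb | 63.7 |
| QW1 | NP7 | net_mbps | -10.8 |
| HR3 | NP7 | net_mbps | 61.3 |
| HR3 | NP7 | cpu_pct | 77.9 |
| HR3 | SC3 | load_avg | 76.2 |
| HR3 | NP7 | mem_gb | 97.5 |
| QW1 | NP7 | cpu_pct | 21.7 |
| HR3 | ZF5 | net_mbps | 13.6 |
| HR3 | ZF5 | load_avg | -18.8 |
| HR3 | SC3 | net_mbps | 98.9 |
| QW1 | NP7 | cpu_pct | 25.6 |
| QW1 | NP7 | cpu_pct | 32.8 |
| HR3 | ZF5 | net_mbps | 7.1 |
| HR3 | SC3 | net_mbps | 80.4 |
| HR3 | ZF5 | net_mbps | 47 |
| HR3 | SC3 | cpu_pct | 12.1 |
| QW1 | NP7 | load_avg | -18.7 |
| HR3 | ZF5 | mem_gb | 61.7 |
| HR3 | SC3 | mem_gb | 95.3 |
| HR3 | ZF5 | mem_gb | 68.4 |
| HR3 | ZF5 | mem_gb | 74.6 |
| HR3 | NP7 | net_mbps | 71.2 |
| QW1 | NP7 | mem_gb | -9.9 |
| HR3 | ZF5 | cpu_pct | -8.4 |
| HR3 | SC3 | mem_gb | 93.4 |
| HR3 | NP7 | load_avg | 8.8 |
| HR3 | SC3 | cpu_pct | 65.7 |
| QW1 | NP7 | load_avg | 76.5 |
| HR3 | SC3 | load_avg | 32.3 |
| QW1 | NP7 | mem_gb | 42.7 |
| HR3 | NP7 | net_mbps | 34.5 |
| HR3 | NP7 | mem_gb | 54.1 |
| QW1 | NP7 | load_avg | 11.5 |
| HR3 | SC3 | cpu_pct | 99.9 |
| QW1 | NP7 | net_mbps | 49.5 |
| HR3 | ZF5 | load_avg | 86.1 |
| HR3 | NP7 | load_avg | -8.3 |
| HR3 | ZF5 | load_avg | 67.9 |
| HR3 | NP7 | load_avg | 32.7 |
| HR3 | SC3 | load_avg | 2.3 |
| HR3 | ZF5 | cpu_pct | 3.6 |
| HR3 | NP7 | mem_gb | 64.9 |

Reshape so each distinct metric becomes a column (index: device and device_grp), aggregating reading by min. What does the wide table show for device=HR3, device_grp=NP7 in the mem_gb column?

Rows with device=HR3, device_grp=NP7 and metric=mem_gb: reading values are 97.5, 54.1, 64.9.
min(97.5, 54.1, 64.9) = 54.1.

54.1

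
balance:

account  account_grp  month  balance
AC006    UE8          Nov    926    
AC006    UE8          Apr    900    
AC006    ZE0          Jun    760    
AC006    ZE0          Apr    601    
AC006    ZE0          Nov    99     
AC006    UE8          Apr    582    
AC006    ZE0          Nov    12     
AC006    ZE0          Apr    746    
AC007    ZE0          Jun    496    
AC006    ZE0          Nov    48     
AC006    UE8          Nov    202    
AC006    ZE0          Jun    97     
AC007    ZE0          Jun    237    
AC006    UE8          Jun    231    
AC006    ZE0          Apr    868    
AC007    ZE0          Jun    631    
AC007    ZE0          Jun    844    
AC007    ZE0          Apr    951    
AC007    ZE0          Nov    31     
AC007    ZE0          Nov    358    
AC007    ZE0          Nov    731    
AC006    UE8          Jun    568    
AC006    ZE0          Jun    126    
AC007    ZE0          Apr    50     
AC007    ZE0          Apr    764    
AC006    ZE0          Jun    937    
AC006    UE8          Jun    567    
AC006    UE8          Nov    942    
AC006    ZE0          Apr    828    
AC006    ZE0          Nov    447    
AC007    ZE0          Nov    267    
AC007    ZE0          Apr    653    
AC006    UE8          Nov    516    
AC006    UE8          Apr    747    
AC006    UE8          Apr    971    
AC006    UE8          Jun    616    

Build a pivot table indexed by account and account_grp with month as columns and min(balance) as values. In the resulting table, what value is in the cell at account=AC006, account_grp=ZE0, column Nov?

Rows with account=AC006, account_grp=ZE0 and month=Nov: balance values are 99, 12, 48, 447.
min(99, 12, 48, 447) = 12.

12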